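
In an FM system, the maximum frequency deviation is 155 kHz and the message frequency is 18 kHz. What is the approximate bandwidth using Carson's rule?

Carson's rule: BW = 2*(delta_f + f_m)
= 2*(155 + 18) kHz = 346 kHz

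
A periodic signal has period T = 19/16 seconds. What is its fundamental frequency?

The fundamental frequency is the reciprocal of the period.
f = 1/T = 1/(19/16) = 16/19 Hz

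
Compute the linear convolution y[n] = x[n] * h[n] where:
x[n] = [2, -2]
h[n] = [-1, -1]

y[n] = sum_k x[k]*h[n-k]. Output length = len(x) + len(h) - 1 = 2 + 2 - 1 = 3.
y[0] = 2*-1 = -2
y[1] = -2*-1 + 2*-1 = 0
y[2] = -2*-1 = 2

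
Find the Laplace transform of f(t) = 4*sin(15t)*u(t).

Standard pair: sin(wt)*u(t) <-> w/(s^2+w^2)
With w = 15: L{4*sin(15t)*u(t)} = 60/(s^2+225)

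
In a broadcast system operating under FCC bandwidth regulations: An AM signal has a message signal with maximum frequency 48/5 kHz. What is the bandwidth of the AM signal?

In AM (double-sideband), the bandwidth is twice the message frequency.
BW = 2 * f_m = 2 * 48/5 kHz = 96/5 kHz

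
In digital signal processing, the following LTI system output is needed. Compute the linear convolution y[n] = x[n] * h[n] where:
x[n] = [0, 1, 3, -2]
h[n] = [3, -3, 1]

y[n] = sum_k x[k]*h[n-k]. Output length = len(x) + len(h) - 1 = 4 + 3 - 1 = 6.
y[0] = 0*3 = 0
y[1] = 1*3 + 0*-3 = 3
y[2] = 3*3 + 1*-3 + 0*1 = 6
y[3] = -2*3 + 3*-3 + 1*1 = -14
y[4] = -2*-3 + 3*1 = 9
y[5] = -2*1 = -2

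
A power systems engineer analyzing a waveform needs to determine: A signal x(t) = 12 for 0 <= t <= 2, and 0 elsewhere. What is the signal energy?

Energy = integral of |x(t)|^2 dt over the signal duration
= 12^2 * 2 = 144 * 2 = 288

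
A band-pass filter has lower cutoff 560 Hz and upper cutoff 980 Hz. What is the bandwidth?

Bandwidth = f_high - f_low
= 980 Hz - 560 Hz = 420 Hz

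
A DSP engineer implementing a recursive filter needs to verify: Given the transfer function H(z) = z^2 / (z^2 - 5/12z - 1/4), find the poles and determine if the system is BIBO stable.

Poles are roots of the denominator: z^2 - 5/12z - 1/4 = 0.
Quadratic formula: z = [-(-5/12) +/- sqrt((-5/12)^2 - 4*(-1/4))] / 2
Discriminant = 25/144 + 1 = 169/144; sqrt = 13/12.
z = (5/12 +/- 13/12) / 2 => z = 3/4 or z = -1/3.
|p1| = 3/4, |p2| = 1/3.
For BIBO stability, all poles must lie inside the unit circle (|p| < 1).
System is STABLE since both |p| < 1.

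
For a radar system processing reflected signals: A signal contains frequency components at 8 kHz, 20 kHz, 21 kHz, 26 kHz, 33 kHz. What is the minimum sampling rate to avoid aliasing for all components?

The highest frequency component is f_max = 33 kHz.
Nyquist rate = 2 * f_max = 2 * 33 kHz = 66 kHz.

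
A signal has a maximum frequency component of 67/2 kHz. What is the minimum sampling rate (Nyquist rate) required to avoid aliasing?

By the Nyquist-Shannon sampling theorem,
the minimum sampling rate (Nyquist rate) must be at least 2 * f_max.
Nyquist rate = 2 * 67/2 kHz = 67 kHz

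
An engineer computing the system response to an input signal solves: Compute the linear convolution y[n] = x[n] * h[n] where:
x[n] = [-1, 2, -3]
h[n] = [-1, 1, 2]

y[n] = sum_k x[k]*h[n-k]. Output length = len(x) + len(h) - 1 = 3 + 3 - 1 = 5.
y[0] = -1*-1 = 1
y[1] = 2*-1 + -1*1 = -3
y[2] = -3*-1 + 2*1 + -1*2 = 3
y[3] = -3*1 + 2*2 = 1
y[4] = -3*2 = -6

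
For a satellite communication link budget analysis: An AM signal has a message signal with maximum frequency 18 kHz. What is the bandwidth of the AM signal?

In AM (double-sideband), the bandwidth is twice the message frequency.
BW = 2 * f_m = 2 * 18 kHz = 36 kHz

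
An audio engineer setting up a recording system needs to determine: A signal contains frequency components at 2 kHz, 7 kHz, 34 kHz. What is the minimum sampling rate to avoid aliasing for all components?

The highest frequency component is f_max = 34 kHz.
Nyquist rate = 2 * f_max = 2 * 34 kHz = 68 kHz.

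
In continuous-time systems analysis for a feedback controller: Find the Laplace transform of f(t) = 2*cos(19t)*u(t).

Standard pair: cos(wt)*u(t) <-> s/(s^2+w^2)
With w = 19: L{2*cos(19t)*u(t)} = 2s/(s^2+361)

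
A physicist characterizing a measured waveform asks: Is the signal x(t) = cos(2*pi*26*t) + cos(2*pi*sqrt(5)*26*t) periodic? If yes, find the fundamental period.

f1 = 26 Hz, f2 = 26*sqrt(5) Hz
Ratio f2/f1 = sqrt(5), which is irrational.
Since the frequency ratio is irrational, no common period exists.
The signal is not periodic.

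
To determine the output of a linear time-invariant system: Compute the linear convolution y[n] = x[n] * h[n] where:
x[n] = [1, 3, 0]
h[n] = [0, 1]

y[n] = sum_k x[k]*h[n-k]. Output length = len(x) + len(h) - 1 = 3 + 2 - 1 = 4.
y[0] = 1*0 = 0
y[1] = 3*0 + 1*1 = 1
y[2] = 0*0 + 3*1 = 3
y[3] = 0*1 = 0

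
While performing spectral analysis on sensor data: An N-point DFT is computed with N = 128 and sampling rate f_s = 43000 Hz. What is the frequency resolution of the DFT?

DFT frequency resolution = f_s / N
= 43000 / 128 = 5375/16 Hz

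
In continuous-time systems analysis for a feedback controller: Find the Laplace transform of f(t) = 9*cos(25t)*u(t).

Standard pair: cos(wt)*u(t) <-> s/(s^2+w^2)
With w = 25: L{9*cos(25t)*u(t)} = 9s/(s^2+625)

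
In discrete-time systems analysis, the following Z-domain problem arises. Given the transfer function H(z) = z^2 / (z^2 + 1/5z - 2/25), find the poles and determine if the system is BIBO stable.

Poles are roots of the denominator: z^2 + 1/5z - 2/25 = 0.
Quadratic formula: z = [-(1/5) +/- sqrt((1/5)^2 - 4*(-2/25))] / 2
Discriminant = 1/25 + 8/25 = 9/25; sqrt = 3/5.
z = (-1/5 +/- 3/5) / 2 => z = 1/5 or z = -2/5.
|p1| = 1/5, |p2| = 2/5.
For BIBO stability, all poles must lie inside the unit circle (|p| < 1).
System is STABLE since both |p| < 1.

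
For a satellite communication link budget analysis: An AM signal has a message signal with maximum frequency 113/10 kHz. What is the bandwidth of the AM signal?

In AM (double-sideband), the bandwidth is twice the message frequency.
BW = 2 * f_m = 2 * 113/10 kHz = 113/5 kHz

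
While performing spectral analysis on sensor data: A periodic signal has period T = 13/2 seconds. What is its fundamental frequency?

The fundamental frequency is the reciprocal of the period.
f = 1/T = 1/(13/2) = 2/13 Hz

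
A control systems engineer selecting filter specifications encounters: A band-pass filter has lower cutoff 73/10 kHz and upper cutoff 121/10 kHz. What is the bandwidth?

Bandwidth = f_high - f_low
= 121/10 kHz - 73/10 kHz = 24/5 kHz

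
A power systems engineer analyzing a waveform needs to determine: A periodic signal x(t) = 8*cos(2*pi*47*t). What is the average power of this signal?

Average power of A*cos(wt) is A^2/2.
P = 8^2 / 2 = 64/2 = 32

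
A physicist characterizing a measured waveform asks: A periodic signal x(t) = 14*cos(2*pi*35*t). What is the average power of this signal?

Average power of A*cos(wt) is A^2/2.
P = 14^2 / 2 = 196/2 = 98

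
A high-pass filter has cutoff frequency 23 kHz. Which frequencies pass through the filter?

A high-pass filter passes all frequencies above the cutoff frequency 23 kHz and attenuates lower frequencies.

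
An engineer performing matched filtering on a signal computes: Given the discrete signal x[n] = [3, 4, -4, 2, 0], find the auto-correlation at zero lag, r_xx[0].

The auto-correlation at zero lag r_xx[0] equals the signal energy.
r_xx[0] = sum of x[n]^2 = 3^2 + 4^2 + (-4)^2 + 2^2 + 0^2
= 9 + 16 + 16 + 4 + 0 = 45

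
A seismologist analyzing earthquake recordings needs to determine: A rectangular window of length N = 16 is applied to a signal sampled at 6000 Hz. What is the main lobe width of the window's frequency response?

For a rectangular window of length N,
the main lobe width in frequency is 2*f_s/N.
= 2*6000/16 = 750 Hz
This determines the minimum frequency separation for resolving two sinusoids.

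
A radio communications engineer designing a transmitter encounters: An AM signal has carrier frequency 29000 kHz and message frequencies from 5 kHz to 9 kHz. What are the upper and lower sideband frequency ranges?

Upper sideband (USB) = fc + [fm_low, fm_high] = 29000 + [5, 9] = [29005, 29009] kHz
Lower sideband (LSB) = fc - [fm_high, fm_low] = 29000 - [9, 5] = [28991, 28995] kHz
Total occupied spectrum: 28991 kHz to 29009 kHz (plus carrier at 29000 kHz)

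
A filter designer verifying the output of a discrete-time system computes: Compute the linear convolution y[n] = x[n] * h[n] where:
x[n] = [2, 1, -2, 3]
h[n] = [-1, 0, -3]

y[n] = sum_k x[k]*h[n-k]. Output length = len(x) + len(h) - 1 = 4 + 3 - 1 = 6.
y[0] = 2*-1 = -2
y[1] = 1*-1 + 2*0 = -1
y[2] = -2*-1 + 1*0 + 2*-3 = -4
y[3] = 3*-1 + -2*0 + 1*-3 = -6
y[4] = 3*0 + -2*-3 = 6
y[5] = 3*-3 = -9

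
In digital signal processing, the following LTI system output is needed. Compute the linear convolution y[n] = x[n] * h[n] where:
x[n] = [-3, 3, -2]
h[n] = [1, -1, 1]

y[n] = sum_k x[k]*h[n-k]. Output length = len(x) + len(h) - 1 = 3 + 3 - 1 = 5.
y[0] = -3*1 = -3
y[1] = 3*1 + -3*-1 = 6
y[2] = -2*1 + 3*-1 + -3*1 = -8
y[3] = -2*-1 + 3*1 = 5
y[4] = -2*1 = -2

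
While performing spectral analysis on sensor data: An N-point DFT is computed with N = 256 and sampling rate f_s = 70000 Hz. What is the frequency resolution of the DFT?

DFT frequency resolution = f_s / N
= 70000 / 256 = 4375/16 Hz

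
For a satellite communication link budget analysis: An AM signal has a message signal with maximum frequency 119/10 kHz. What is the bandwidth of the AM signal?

In AM (double-sideband), the bandwidth is twice the message frequency.
BW = 2 * f_m = 2 * 119/10 kHz = 119/5 kHz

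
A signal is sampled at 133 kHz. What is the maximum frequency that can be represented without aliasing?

The maximum frequency that can be represented without aliasing
is the Nyquist frequency: f_max = f_s / 2 = 133 kHz / 2 = 133/2 kHz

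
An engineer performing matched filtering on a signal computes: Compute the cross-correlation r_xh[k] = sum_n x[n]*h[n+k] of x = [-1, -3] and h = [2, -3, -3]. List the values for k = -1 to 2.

Both sequences indexed from 0 and zero outside their support.
Lags with overlap: k = -1 to 2.
  r_xh[-1] = x[1]*h[0] = -6
  r_xh[0] = x[0]*h[0] + x[1]*h[1] = 7
  r_xh[1] = x[0]*h[1] + x[1]*h[2] = 12
  r_xh[2] = x[0]*h[2] = 3
r_xh = [-6, 7, 12, 3] (for k = -1, ..., 2)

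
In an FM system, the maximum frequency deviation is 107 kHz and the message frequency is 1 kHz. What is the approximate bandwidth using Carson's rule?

Carson's rule: BW = 2*(delta_f + f_m)
= 2*(107 + 1) kHz = 216 kHz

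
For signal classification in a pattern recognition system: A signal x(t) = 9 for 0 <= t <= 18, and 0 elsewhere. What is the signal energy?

Energy = integral of |x(t)|^2 dt over the signal duration
= 9^2 * 18 = 81 * 18 = 1458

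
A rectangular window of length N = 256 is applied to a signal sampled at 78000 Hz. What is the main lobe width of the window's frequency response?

For a rectangular window of length N,
the main lobe width in frequency is 2*f_s/N.
= 2*78000/256 = 4875/8 Hz
This determines the minimum frequency separation for resolving two sinusoids.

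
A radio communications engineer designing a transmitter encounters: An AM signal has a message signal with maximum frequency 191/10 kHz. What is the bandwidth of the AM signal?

In AM (double-sideband), the bandwidth is twice the message frequency.
BW = 2 * f_m = 2 * 191/10 kHz = 191/5 kHz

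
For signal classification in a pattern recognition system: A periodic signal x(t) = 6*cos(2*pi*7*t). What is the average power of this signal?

Average power of A*cos(wt) is A^2/2.
P = 6^2 / 2 = 36/2 = 18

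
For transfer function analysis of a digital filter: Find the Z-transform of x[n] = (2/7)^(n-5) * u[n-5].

Time-shifting property: if X(z) = Z{x[n]}, then Z{x[n-d]} = z^(-d) * X(z)
X(z) = z/(z - 2/7) for x[n] = (2/7)^n * u[n]
Z{x[n-5]} = z^(-5) * z/(z - 2/7) = z^(-4)/(z - 2/7)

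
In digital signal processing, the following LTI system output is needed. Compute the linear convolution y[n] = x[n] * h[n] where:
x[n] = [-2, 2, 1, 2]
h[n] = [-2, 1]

y[n] = sum_k x[k]*h[n-k]. Output length = len(x) + len(h) - 1 = 4 + 2 - 1 = 5.
y[0] = -2*-2 = 4
y[1] = 2*-2 + -2*1 = -6
y[2] = 1*-2 + 2*1 = 0
y[3] = 2*-2 + 1*1 = -3
y[4] = 2*1 = 2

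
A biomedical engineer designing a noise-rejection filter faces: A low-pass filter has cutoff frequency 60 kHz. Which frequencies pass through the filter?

A low-pass filter passes all frequencies below the cutoff frequency 60 kHz and attenuates higher frequencies.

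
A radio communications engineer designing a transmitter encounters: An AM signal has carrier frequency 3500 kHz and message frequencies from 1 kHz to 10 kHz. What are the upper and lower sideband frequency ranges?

Upper sideband (USB) = fc + [fm_low, fm_high] = 3500 + [1, 10] = [3501, 3510] kHz
Lower sideband (LSB) = fc - [fm_high, fm_low] = 3500 - [10, 1] = [3490, 3499] kHz
Total occupied spectrum: 3490 kHz to 3510 kHz (plus carrier at 3500 kHz)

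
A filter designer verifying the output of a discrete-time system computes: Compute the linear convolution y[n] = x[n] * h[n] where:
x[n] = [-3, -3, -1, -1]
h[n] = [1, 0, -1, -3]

y[n] = sum_k x[k]*h[n-k]. Output length = len(x) + len(h) - 1 = 4 + 4 - 1 = 7.
y[0] = -3*1 = -3
y[1] = -3*1 + -3*0 = -3
y[2] = -1*1 + -3*0 + -3*-1 = 2
y[3] = -1*1 + -1*0 + -3*-1 + -3*-3 = 11
y[4] = -1*0 + -1*-1 + -3*-3 = 10
y[5] = -1*-1 + -1*-3 = 4
y[6] = -1*-3 = 3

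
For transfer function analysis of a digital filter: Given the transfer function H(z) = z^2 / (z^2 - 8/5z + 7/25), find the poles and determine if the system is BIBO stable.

Poles are roots of the denominator: z^2 - 8/5z + 7/25 = 0.
Quadratic formula: z = [-(-8/5) +/- sqrt((-8/5)^2 - 4*(7/25))] / 2
Discriminant = 64/25 - 28/25 = 36/25; sqrt = 6/5.
z = (8/5 +/- 6/5) / 2 => z = 7/5 or z = 1/5.
|p1| = 7/5, |p2| = 1/5.
For BIBO stability, all poles must lie inside the unit circle (|p| < 1).
System is UNSTABLE since at least one |p| >= 1.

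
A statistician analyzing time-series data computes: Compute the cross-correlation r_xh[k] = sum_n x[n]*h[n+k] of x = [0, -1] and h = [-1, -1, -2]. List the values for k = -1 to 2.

Both sequences indexed from 0 and zero outside their support.
Lags with overlap: k = -1 to 2.
  r_xh[-1] = x[1]*h[0] = 1
  r_xh[0] = x[0]*h[0] + x[1]*h[1] = 1
  r_xh[1] = x[0]*h[1] + x[1]*h[2] = 2
  r_xh[2] = x[0]*h[2] = 0
r_xh = [1, 1, 2, 0] (for k = -1, ..., 2)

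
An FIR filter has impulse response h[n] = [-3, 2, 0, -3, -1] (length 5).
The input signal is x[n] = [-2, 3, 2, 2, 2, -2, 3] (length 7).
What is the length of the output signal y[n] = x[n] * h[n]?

For linear convolution, the output length is:
len(y) = len(x) + len(h) - 1 = 7 + 5 - 1 = 11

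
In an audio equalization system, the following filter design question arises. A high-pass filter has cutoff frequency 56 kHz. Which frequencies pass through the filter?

A high-pass filter passes all frequencies above the cutoff frequency 56 kHz and attenuates lower frequencies.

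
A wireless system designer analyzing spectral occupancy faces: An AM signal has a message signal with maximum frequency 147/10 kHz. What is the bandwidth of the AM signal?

In AM (double-sideband), the bandwidth is twice the message frequency.
BW = 2 * f_m = 2 * 147/10 kHz = 147/5 kHz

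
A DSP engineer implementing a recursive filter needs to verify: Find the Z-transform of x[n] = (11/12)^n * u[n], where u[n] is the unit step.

The Z-transform of a^n * u[n] is z/(z-a) for |z| > |a|.
Here a = 11/12, so X(z) = z/(z - (11/12)) = 12z/(12z - 11)
ROC: |z| > 11/12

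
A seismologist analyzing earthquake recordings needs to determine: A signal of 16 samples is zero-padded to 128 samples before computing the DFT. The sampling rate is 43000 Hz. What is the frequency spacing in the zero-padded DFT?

Original DFT: N = 16, resolution = f_s/N = 43000/16 = 5375/2 Hz
Zero-padded DFT: N = 128, resolution = f_s/N = 43000/128 = 5375/16 Hz
Zero-padding interpolates the spectrum (finer frequency grid)
but does NOT improve the true spectral resolution (ability to resolve close frequencies).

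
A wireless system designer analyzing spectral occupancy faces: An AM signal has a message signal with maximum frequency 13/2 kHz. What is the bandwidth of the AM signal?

In AM (double-sideband), the bandwidth is twice the message frequency.
BW = 2 * f_m = 2 * 13/2 kHz = 13 kHz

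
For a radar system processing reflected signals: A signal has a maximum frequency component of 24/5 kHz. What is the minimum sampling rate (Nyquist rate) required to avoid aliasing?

By the Nyquist-Shannon sampling theorem,
the minimum sampling rate (Nyquist rate) must be at least 2 * f_max.
Nyquist rate = 2 * 24/5 kHz = 48/5 kHz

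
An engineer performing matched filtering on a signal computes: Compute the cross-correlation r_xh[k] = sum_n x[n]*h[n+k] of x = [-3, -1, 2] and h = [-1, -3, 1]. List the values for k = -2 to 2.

Both sequences indexed from 0 and zero outside their support.
Lags with overlap: k = -2 to 2.
  r_xh[-2] = x[2]*h[0] = -2
  r_xh[-1] = x[1]*h[0] + x[2]*h[1] = -5
  r_xh[0] = x[0]*h[0] + x[1]*h[1] + x[2]*h[2] = 8
  r_xh[1] = x[0]*h[1] + x[1]*h[2] = 8
  r_xh[2] = x[0]*h[2] = -3
r_xh = [-2, -5, 8, 8, -3] (for k = -2, ..., 2)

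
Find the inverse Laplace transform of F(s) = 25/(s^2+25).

Standard pair: w/(s^2+w^2) <-> sin(wt)*u(t)
Recognize w^2 = 25, so w = 5; numerator 25 = 5*5.
f(t) = 5*sin(5t)*u(t)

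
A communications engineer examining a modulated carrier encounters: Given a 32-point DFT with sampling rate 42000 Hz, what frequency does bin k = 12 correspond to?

The frequency of DFT bin k is: f_k = k * f_s / N
f_12 = 12 * 42000 / 32 = 15750 Hz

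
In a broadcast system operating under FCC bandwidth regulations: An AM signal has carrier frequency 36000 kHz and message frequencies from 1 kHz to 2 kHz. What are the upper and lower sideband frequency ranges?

Upper sideband (USB) = fc + [fm_low, fm_high] = 36000 + [1, 2] = [36001, 36002] kHz
Lower sideband (LSB) = fc - [fm_high, fm_low] = 36000 - [2, 1] = [35998, 35999] kHz
Total occupied spectrum: 35998 kHz to 36002 kHz (plus carrier at 36000 kHz)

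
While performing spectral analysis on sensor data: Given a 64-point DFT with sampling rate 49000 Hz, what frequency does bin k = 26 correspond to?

The frequency of DFT bin k is: f_k = k * f_s / N
f_26 = 26 * 49000 / 64 = 79625/4 Hz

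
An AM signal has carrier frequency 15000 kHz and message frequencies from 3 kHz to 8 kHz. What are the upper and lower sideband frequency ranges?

Upper sideband (USB) = fc + [fm_low, fm_high] = 15000 + [3, 8] = [15003, 15008] kHz
Lower sideband (LSB) = fc - [fm_high, fm_low] = 15000 - [8, 3] = [14992, 14997] kHz
Total occupied spectrum: 14992 kHz to 15008 kHz (plus carrier at 15000 kHz)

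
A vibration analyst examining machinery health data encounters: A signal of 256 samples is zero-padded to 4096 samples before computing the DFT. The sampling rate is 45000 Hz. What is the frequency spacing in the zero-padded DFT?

Original DFT: N = 256, resolution = f_s/N = 45000/256 = 5625/32 Hz
Zero-padded DFT: N = 4096, resolution = f_s/N = 45000/4096 = 5625/512 Hz
Zero-padding interpolates the spectrum (finer frequency grid)
but does NOT improve the true spectral resolution (ability to resolve close frequencies).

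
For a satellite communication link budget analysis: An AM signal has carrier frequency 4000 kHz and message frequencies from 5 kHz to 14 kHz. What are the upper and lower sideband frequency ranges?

Upper sideband (USB) = fc + [fm_low, fm_high] = 4000 + [5, 14] = [4005, 4014] kHz
Lower sideband (LSB) = fc - [fm_high, fm_low] = 4000 - [14, 5] = [3986, 3995] kHz
Total occupied spectrum: 3986 kHz to 4014 kHz (plus carrier at 4000 kHz)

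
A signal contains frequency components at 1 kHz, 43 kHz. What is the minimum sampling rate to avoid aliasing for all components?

The highest frequency component is f_max = 43 kHz.
Nyquist rate = 2 * f_max = 2 * 43 kHz = 86 kHz.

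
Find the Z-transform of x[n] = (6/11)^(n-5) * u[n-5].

Time-shifting property: if X(z) = Z{x[n]}, then Z{x[n-d]} = z^(-d) * X(z)
X(z) = z/(z - 6/11) for x[n] = (6/11)^n * u[n]
Z{x[n-5]} = z^(-5) * z/(z - 6/11) = z^(-4)/(z - 6/11)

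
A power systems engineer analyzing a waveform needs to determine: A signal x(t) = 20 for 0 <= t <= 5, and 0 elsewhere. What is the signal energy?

Energy = integral of |x(t)|^2 dt over the signal duration
= 20^2 * 5 = 400 * 5 = 2000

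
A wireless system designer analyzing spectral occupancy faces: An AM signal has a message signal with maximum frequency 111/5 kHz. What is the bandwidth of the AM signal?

In AM (double-sideband), the bandwidth is twice the message frequency.
BW = 2 * f_m = 2 * 111/5 kHz = 222/5 kHz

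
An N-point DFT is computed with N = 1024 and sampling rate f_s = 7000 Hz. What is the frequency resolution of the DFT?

DFT frequency resolution = f_s / N
= 7000 / 1024 = 875/128 Hz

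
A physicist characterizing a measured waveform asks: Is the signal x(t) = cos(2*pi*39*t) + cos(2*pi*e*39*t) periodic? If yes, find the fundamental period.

f1 = 39 Hz, f2 = 39*e Hz
Ratio f2/f1 = e, which is irrational.
Since the frequency ratio is irrational, no common period exists.
The signal is not periodic.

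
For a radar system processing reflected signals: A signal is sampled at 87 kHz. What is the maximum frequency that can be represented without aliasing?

The maximum frequency that can be represented without aliasing
is the Nyquist frequency: f_max = f_s / 2 = 87 kHz / 2 = 87/2 kHz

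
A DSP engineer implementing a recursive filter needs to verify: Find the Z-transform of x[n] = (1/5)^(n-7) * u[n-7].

Time-shifting property: if X(z) = Z{x[n]}, then Z{x[n-d]} = z^(-d) * X(z)
X(z) = z/(z - 1/5) for x[n] = (1/5)^n * u[n]
Z{x[n-7]} = z^(-7) * z/(z - 1/5) = z^(-6)/(z - 1/5)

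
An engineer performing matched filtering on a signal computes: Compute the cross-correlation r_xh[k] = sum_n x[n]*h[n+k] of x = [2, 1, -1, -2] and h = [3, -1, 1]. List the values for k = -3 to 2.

Both sequences indexed from 0 and zero outside their support.
Lags with overlap: k = -3 to 2.
  r_xh[-3] = x[3]*h[0] = -6
  r_xh[-2] = x[2]*h[0] + x[3]*h[1] = -1
  r_xh[-1] = x[1]*h[0] + x[2]*h[1] + x[3]*h[2] = 2
  r_xh[0] = x[0]*h[0] + x[1]*h[1] + x[2]*h[2] = 4
  r_xh[1] = x[0]*h[1] + x[1]*h[2] = -1
  r_xh[2] = x[0]*h[2] = 2
r_xh = [-6, -1, 2, 4, -1, 2] (for k = -3, ..., 2)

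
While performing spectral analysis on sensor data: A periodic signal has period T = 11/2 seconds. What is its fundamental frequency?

The fundamental frequency is the reciprocal of the period.
f = 1/T = 1/(11/2) = 2/11 Hz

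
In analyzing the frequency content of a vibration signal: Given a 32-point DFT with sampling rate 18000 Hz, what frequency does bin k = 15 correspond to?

The frequency of DFT bin k is: f_k = k * f_s / N
f_15 = 15 * 18000 / 32 = 16875/2 Hz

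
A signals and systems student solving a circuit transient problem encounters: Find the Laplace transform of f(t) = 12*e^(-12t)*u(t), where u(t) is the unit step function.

Standard Laplace transform pair:
e^(-at)*u(t) <-> 1/(s+a)
With a = 12: L{12*e^(-12t)*u(t)} = 12/(s+12), ROC: Re(s) > -12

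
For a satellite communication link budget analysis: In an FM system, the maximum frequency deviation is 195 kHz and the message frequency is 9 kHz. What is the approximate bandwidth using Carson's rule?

Carson's rule: BW = 2*(delta_f + f_m)
= 2*(195 + 9) kHz = 408 kHz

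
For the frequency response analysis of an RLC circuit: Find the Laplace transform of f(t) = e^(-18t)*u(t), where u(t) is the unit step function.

Standard Laplace transform pair:
e^(-at)*u(t) <-> 1/(s+a)
With a = 18: L{e^(-18t)*u(t)} = 1/(s+18), ROC: Re(s) > -18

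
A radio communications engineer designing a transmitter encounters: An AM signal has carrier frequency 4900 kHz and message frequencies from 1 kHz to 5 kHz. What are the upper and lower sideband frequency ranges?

Upper sideband (USB) = fc + [fm_low, fm_high] = 4900 + [1, 5] = [4901, 4905] kHz
Lower sideband (LSB) = fc - [fm_high, fm_low] = 4900 - [5, 1] = [4895, 4899] kHz
Total occupied spectrum: 4895 kHz to 4905 kHz (plus carrier at 4900 kHz)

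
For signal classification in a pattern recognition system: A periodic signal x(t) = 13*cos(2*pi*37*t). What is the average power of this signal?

Average power of A*cos(wt) is A^2/2.
P = 13^2 / 2 = 169/2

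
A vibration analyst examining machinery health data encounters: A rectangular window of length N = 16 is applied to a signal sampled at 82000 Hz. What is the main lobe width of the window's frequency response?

For a rectangular window of length N,
the main lobe width in frequency is 2*f_s/N.
= 2*82000/16 = 10250 Hz
This determines the minimum frequency separation for resolving two sinusoids.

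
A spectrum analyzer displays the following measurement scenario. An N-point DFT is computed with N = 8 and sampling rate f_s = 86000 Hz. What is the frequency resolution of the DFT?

DFT frequency resolution = f_s / N
= 86000 / 8 = 10750 Hz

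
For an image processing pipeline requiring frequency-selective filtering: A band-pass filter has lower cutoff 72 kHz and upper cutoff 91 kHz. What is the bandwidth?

Bandwidth = f_high - f_low
= 91 kHz - 72 kHz = 19 kHz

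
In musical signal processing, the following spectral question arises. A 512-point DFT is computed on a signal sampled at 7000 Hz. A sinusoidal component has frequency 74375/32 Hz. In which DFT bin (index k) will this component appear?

DFT frequency resolution = f_s/N = 7000/512 = 875/64 Hz
Bin index k = f_signal / resolution = 74375/32 / 875/64 = 170
The signal frequency 74375/32 Hz falls in DFT bin k = 170.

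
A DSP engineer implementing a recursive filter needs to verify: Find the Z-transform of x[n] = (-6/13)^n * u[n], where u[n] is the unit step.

The Z-transform of a^n * u[n] is z/(z-a) for |z| > |a|.
Here a = -6/13, so X(z) = z/(z - (-6/13)) = 13z/(13z + 6)
ROC: |z| > 6/13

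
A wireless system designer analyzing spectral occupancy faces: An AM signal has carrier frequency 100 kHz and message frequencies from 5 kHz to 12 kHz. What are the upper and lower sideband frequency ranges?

Upper sideband (USB) = fc + [fm_low, fm_high] = 100 + [5, 12] = [105, 112] kHz
Lower sideband (LSB) = fc - [fm_high, fm_low] = 100 - [12, 5] = [88, 95] kHz
Total occupied spectrum: 88 kHz to 112 kHz (plus carrier at 100 kHz)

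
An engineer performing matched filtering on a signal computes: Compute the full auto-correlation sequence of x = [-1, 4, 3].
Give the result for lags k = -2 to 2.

r_xx[k] = sum_m x[m]*x[m+k], indexed from 0, for k = -2 to 2:
  r_xx[-2] = x[2]*x[0] = -3
  r_xx[-1] = x[1]*x[0] + x[2]*x[1] = 8
  r_xx[0] = x[0]*x[0] + x[1]*x[1] + x[2]*x[2] = 26
  r_xx[1] = x[0]*x[1] + x[1]*x[2] = 8
  r_xx[2] = x[0]*x[2] = -3
r_xx = [-3, 8, 26, 8, -3]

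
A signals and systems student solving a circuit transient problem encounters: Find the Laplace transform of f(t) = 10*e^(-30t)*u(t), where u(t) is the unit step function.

Standard Laplace transform pair:
e^(-at)*u(t) <-> 1/(s+a)
With a = 30: L{10*e^(-30t)*u(t)} = 10/(s+30), ROC: Re(s) > -30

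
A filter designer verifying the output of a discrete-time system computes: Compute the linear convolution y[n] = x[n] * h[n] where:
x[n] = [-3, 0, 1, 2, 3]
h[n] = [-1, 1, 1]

y[n] = sum_k x[k]*h[n-k]. Output length = len(x) + len(h) - 1 = 5 + 3 - 1 = 7.
y[0] = -3*-1 = 3
y[1] = 0*-1 + -3*1 = -3
y[2] = 1*-1 + 0*1 + -3*1 = -4
y[3] = 2*-1 + 1*1 + 0*1 = -1
y[4] = 3*-1 + 2*1 + 1*1 = 0
y[5] = 3*1 + 2*1 = 5
y[6] = 3*1 = 3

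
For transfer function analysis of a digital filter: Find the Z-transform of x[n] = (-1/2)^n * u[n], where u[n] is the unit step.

The Z-transform of a^n * u[n] is z/(z-a) for |z| > |a|.
Here a = -1/2, so X(z) = z/(z - (-1/2)) = 2z/(2z + 1)
ROC: |z| > 1/2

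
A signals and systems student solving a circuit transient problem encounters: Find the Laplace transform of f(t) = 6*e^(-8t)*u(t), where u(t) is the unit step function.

Standard Laplace transform pair:
e^(-at)*u(t) <-> 1/(s+a)
With a = 8: L{6*e^(-8t)*u(t)} = 6/(s+8), ROC: Re(s) > -8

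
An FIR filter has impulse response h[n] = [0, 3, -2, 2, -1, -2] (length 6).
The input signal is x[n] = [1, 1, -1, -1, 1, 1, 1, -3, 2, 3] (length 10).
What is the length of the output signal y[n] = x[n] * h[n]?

For linear convolution, the output length is:
len(y) = len(x) + len(h) - 1 = 10 + 6 - 1 = 15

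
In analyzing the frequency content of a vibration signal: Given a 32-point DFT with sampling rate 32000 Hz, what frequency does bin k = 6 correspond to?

The frequency of DFT bin k is: f_k = k * f_s / N
f_6 = 6 * 32000 / 32 = 6000 Hz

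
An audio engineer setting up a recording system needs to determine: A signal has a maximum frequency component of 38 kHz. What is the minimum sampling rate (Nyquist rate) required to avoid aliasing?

By the Nyquist-Shannon sampling theorem,
the minimum sampling rate (Nyquist rate) must be at least 2 * f_max.
Nyquist rate = 2 * 38 kHz = 76 kHz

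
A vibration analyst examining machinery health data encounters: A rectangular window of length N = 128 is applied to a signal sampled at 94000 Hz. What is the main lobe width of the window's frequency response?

For a rectangular window of length N,
the main lobe width in frequency is 2*f_s/N.
= 2*94000/128 = 5875/4 Hz
This determines the minimum frequency separation for resolving two sinusoids.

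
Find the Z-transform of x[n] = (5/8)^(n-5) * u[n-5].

Time-shifting property: if X(z) = Z{x[n]}, then Z{x[n-d]} = z^(-d) * X(z)
X(z) = z/(z - 5/8) for x[n] = (5/8)^n * u[n]
Z{x[n-5]} = z^(-5) * z/(z - 5/8) = z^(-4)/(z - 5/8)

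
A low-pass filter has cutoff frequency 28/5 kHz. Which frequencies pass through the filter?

A low-pass filter passes all frequencies below the cutoff frequency 28/5 kHz and attenuates higher frequencies.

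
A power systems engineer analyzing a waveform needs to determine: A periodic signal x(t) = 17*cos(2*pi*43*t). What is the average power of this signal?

Average power of A*cos(wt) is A^2/2.
P = 17^2 / 2 = 289/2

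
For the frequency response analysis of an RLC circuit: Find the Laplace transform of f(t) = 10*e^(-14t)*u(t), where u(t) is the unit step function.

Standard Laplace transform pair:
e^(-at)*u(t) <-> 1/(s+a)
With a = 14: L{10*e^(-14t)*u(t)} = 10/(s+14), ROC: Re(s) > -14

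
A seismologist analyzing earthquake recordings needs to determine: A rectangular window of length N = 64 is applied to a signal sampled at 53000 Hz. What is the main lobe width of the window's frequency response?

For a rectangular window of length N,
the main lobe width in frequency is 2*f_s/N.
= 2*53000/64 = 6625/4 Hz
This determines the minimum frequency separation for resolving two sinusoids.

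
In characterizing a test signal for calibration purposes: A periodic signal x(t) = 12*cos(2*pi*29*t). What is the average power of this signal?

Average power of A*cos(wt) is A^2/2.
P = 12^2 / 2 = 144/2 = 72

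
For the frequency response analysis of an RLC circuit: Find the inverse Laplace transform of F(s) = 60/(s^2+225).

Standard pair: w/(s^2+w^2) <-> sin(wt)*u(t)
Recognize w^2 = 225, so w = 15; numerator 60 = 4*15.
f(t) = 4*sin(15t)*u(t)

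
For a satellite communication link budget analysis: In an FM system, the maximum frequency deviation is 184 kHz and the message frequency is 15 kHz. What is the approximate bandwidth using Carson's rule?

Carson's rule: BW = 2*(delta_f + f_m)
= 2*(184 + 15) kHz = 398 kHz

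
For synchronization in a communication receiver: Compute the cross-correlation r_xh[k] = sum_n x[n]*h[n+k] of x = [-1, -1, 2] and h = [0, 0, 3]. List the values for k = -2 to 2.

Both sequences indexed from 0 and zero outside their support.
Lags with overlap: k = -2 to 2.
  r_xh[-2] = x[2]*h[0] = 0
  r_xh[-1] = x[1]*h[0] + x[2]*h[1] = 0
  r_xh[0] = x[0]*h[0] + x[1]*h[1] + x[2]*h[2] = 6
  r_xh[1] = x[0]*h[1] + x[1]*h[2] = -3
  r_xh[2] = x[0]*h[2] = -3
r_xh = [0, 0, 6, -3, -3] (for k = -2, ..., 2)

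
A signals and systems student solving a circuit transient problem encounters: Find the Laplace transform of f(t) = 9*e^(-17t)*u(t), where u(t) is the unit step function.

Standard Laplace transform pair:
e^(-at)*u(t) <-> 1/(s+a)
With a = 17: L{9*e^(-17t)*u(t)} = 9/(s+17), ROC: Re(s) > -17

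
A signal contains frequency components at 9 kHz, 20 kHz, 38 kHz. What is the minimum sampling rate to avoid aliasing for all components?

The highest frequency component is f_max = 38 kHz.
Nyquist rate = 2 * f_max = 2 * 38 kHz = 76 kHz.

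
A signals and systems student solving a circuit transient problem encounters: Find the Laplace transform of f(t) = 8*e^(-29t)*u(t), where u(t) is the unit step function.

Standard Laplace transform pair:
e^(-at)*u(t) <-> 1/(s+a)
With a = 29: L{8*e^(-29t)*u(t)} = 8/(s+29), ROC: Re(s) > -29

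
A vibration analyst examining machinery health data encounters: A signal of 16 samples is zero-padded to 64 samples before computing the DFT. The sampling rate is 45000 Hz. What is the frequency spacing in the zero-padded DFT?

Original DFT: N = 16, resolution = f_s/N = 45000/16 = 5625/2 Hz
Zero-padded DFT: N = 64, resolution = f_s/N = 45000/64 = 5625/8 Hz
Zero-padding interpolates the spectrum (finer frequency grid)
but does NOT improve the true spectral resolution (ability to resolve close frequencies).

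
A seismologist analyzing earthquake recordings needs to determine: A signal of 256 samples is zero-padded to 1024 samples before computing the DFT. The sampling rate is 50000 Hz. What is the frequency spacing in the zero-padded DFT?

Original DFT: N = 256, resolution = f_s/N = 50000/256 = 3125/16 Hz
Zero-padded DFT: N = 1024, resolution = f_s/N = 50000/1024 = 3125/64 Hz
Zero-padding interpolates the spectrum (finer frequency grid)
but does NOT improve the true spectral resolution (ability to resolve close frequencies).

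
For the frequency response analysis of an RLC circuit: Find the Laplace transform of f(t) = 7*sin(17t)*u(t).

Standard pair: sin(wt)*u(t) <-> w/(s^2+w^2)
With w = 17: L{7*sin(17t)*u(t)} = 119/(s^2+289)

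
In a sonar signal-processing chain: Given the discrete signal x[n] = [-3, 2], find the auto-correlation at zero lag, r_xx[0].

The auto-correlation at zero lag r_xx[0] equals the signal energy.
r_xx[0] = sum of x[n]^2 = (-3)^2 + 2^2
= 9 + 4 = 13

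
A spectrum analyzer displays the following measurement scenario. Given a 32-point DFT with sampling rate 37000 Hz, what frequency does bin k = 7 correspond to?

The frequency of DFT bin k is: f_k = k * f_s / N
f_7 = 7 * 37000 / 32 = 32375/4 Hz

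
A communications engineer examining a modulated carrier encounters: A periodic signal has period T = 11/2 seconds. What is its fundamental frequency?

The fundamental frequency is the reciprocal of the period.
f = 1/T = 1/(11/2) = 2/11 Hz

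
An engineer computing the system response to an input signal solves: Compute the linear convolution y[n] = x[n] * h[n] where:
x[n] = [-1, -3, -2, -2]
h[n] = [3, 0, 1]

y[n] = sum_k x[k]*h[n-k]. Output length = len(x) + len(h) - 1 = 4 + 3 - 1 = 6.
y[0] = -1*3 = -3
y[1] = -3*3 + -1*0 = -9
y[2] = -2*3 + -3*0 + -1*1 = -7
y[3] = -2*3 + -2*0 + -3*1 = -9
y[4] = -2*0 + -2*1 = -2
y[5] = -2*1 = -2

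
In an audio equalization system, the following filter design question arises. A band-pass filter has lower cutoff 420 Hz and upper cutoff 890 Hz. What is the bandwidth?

Bandwidth = f_high - f_low
= 890 Hz - 420 Hz = 470 Hz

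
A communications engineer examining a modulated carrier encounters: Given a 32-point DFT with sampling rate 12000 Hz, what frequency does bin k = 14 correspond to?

The frequency of DFT bin k is: f_k = k * f_s / N
f_14 = 14 * 12000 / 32 = 5250 Hz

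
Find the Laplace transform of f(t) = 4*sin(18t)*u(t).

Standard pair: sin(wt)*u(t) <-> w/(s^2+w^2)
With w = 18: L{4*sin(18t)*u(t)} = 72/(s^2+324)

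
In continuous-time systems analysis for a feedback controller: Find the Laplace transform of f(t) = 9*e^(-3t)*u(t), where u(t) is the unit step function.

Standard Laplace transform pair:
e^(-at)*u(t) <-> 1/(s+a)
With a = 3: L{9*e^(-3t)*u(t)} = 9/(s+3), ROC: Re(s) > -3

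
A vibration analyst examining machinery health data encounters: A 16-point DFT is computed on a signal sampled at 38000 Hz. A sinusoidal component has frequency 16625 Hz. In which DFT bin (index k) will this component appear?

DFT frequency resolution = f_s/N = 38000/16 = 2375 Hz
Bin index k = f_signal / resolution = 16625 / 2375 = 7
The signal frequency 16625 Hz falls in DFT bin k = 7.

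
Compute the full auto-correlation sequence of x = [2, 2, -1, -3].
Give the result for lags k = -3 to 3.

r_xx[k] = sum_m x[m]*x[m+k], indexed from 0, for k = -3 to 3:
  r_xx[-3] = x[3]*x[0] = -6
  r_xx[-2] = x[2]*x[0] + x[3]*x[1] = -8
  r_xx[-1] = x[1]*x[0] + x[2]*x[1] + x[3]*x[2] = 5
  r_xx[0] = x[0]*x[0] + x[1]*x[1] + x[2]*x[2] + x[3]*x[3] = 18
  r_xx[1] = x[0]*x[1] + x[1]*x[2] + x[2]*x[3] = 5
  r_xx[2] = x[0]*x[2] + x[1]*x[3] = -8
  r_xx[3] = x[0]*x[3] = -6
r_xx = [-6, -8, 5, 18, 5, -8, -6]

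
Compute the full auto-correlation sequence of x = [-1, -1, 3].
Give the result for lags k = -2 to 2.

r_xx[k] = sum_m x[m]*x[m+k], indexed from 0, for k = -2 to 2:
  r_xx[-2] = x[2]*x[0] = -3
  r_xx[-1] = x[1]*x[0] + x[2]*x[1] = -2
  r_xx[0] = x[0]*x[0] + x[1]*x[1] + x[2]*x[2] = 11
  r_xx[1] = x[0]*x[1] + x[1]*x[2] = -2
  r_xx[2] = x[0]*x[2] = -3
r_xx = [-3, -2, 11, -2, -3]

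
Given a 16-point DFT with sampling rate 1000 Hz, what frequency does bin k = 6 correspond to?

The frequency of DFT bin k is: f_k = k * f_s / N
f_6 = 6 * 1000 / 16 = 375 Hz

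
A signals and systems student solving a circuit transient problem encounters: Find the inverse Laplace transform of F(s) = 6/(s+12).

Standard pair: k/(s+a) <-> k*e^(-at)*u(t)
With k=6, a=12: f(t) = 6*e^(-12t)*u(t)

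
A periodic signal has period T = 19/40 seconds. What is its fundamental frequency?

The fundamental frequency is the reciprocal of the period.
f = 1/T = 1/(19/40) = 40/19 Hz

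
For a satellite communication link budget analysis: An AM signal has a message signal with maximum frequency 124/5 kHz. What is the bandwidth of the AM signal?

In AM (double-sideband), the bandwidth is twice the message frequency.
BW = 2 * f_m = 2 * 124/5 kHz = 248/5 kHz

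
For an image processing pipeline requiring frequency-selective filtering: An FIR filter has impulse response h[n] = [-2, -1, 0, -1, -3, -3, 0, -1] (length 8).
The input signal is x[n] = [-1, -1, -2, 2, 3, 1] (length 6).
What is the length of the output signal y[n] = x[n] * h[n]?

For linear convolution, the output length is:
len(y) = len(x) + len(h) - 1 = 6 + 8 - 1 = 13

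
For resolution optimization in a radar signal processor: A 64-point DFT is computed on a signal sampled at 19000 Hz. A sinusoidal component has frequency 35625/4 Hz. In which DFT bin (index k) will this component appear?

DFT frequency resolution = f_s/N = 19000/64 = 2375/8 Hz
Bin index k = f_signal / resolution = 35625/4 / 2375/8 = 30
The signal frequency 35625/4 Hz falls in DFT bin k = 30.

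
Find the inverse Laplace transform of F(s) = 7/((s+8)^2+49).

Standard pair: w/((s+a)^2+w^2) <-> e^(-at)*sin(wt)*u(t)
With a=8, w=7: f(t) = e^(-8t)*sin(7t)*u(t)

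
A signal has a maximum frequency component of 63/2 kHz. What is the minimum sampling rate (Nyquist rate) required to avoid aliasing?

By the Nyquist-Shannon sampling theorem,
the minimum sampling rate (Nyquist rate) must be at least 2 * f_max.
Nyquist rate = 2 * 63/2 kHz = 63 kHz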